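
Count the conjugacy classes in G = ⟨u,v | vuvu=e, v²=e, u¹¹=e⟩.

The conjugacy classes (representative and size) are:
  [e] (size 1), [u¹⁰] (size 2), [u²] (size 2), [u³] (size 2), [u⁷] (size 2), [u⁶] (size 2), [u²v] (size 11).
Class equation: 1 + 2 + 2 + 2 + 2 + 2 + 11 = 22 = |G|. So G has 7 conjugacy classes.

Answer: 7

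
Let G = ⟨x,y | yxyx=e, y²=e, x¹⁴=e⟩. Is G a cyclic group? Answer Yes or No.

Every cyclic group is abelian. But x·y = xy while y·x = x¹³y, so x·y ≠ y·x and G is not abelian. Hence G is not cyclic.

Answer: No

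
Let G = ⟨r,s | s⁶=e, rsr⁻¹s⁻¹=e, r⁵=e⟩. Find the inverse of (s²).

The order of (s²) is 3 (smallest k with (s²)ᵏ = e), so (s²)⁻¹ = (s²)² = s⁴.
Check: (s²) · (s⁴) → (s²) · s⁴ = e, giving e as required.

Answer: s⁴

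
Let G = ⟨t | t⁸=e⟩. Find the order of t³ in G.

Compute successive powers until reaching e:
  (t³)¹ = t³, (t³)² = t⁶, (t³)³ = t, (t³)⁴ = t⁴, (t³)⁵ = t⁷, (t³)⁶ = t², (t³)⁷ = t⁵, (t³)⁸ = e.
The smallest positive k with (t³)ᵏ = e is 8.

Answer: 8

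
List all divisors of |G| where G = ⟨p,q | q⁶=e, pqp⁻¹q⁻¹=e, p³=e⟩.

|G| = 18 = 2 · 3². By Lagrange's theorem the order of any subgroup divides 18; the divisors of 18 are 1, 2, 3, 6, 9, 18.

Answer: 1, 2, 3, 6, 9, 18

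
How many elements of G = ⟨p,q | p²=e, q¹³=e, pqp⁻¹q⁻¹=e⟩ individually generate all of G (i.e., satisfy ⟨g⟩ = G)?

G is cyclic of order 26. An element generates G iff its order is 26, and a cyclic group of order 26 has exactly φ(26) = 12 such elements.

Answer: 12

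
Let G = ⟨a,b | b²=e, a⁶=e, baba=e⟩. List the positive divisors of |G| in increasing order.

|G| = 12 = 2² · 3. By Lagrange's theorem the order of any subgroup divides 12; the divisors of 12 are 1, 2, 3, 4, 6, 12.

Answer: 1, 2, 3, 4, 6, 12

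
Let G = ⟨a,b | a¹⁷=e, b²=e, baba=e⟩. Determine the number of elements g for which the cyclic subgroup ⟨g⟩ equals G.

⟨g⟩ = G would require ord(g) = |G| = 34, but the maximum element order in G is 17 < 34. So G is not cyclic and no single element generates it: the count is 0.

Answer: 0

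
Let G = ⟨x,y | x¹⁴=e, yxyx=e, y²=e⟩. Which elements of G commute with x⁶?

⟨x⁶⟩ ⊆ C_G(x⁶) since powers of x⁶ commute with x⁶; so |C_G(x⁶)| ≥ |⟨x⁶⟩| = 7.
By orbit–stabilizer, |C_G(x⁶)| = |G| / |conj. class of x⁶| = 28 / 2 = 14.
The 14 elements commuting with x⁶ are {e, x, x², x³, x⁴, x⁵, x⁶, x⁷, x⁸, x⁹, x¹⁰, x¹¹, x¹², x¹³}.

Answer: {e, x, x², x³, x⁴, x⁵, x⁶, x⁷, x⁸, x⁹, x¹⁰, x¹¹, x¹², x¹³}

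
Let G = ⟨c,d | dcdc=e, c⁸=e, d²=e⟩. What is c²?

Compute successive powers of c, reducing at each step:
  c²: c · c = c²

Answer: c²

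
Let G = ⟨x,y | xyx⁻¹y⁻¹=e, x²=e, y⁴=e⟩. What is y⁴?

Compute successive powers of y, reducing at each step:
  y²: y · y = y²
  y³: (y²) · y = y³
  y⁴: (y³) · y = e

Answer: e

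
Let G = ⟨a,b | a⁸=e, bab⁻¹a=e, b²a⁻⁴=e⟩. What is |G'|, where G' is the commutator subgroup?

G' = [G, G] is generated by all commutators. The generator-pair commutators are: [a, b] = a².
The subgroup they normally generate is {e, a², a⁴, a⁶}, of order 4.
Check: |G/G'| = 16/4 = 4 is the order of the abelianisation.

Answer: 4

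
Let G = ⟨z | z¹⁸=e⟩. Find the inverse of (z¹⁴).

The order of (z¹⁴) is 9 (smallest k with (z¹⁴)ᵏ = e), so (z¹⁴)⁻¹ = (z¹⁴)⁸ = z⁴.
Check: (z¹⁴) · (z⁴) → (z¹⁴) · z⁴ = e, giving e as required.

Answer: z⁴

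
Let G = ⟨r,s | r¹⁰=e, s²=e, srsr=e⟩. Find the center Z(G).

An element z ∈ Z(G) iff z commutes with every generator.
For example r⁵ is central: (r⁵)·r = r⁶ = r·(r⁵); (r⁵)·s = r⁵s = s·(r⁵).
Whereas r ∉ Z(G) since r·s = rs ≠ r⁹s = s·r.
Checking each of the 20 elements this way gives Z(G) = {e, r⁵}, of order 2.

Answer: {e, r⁵}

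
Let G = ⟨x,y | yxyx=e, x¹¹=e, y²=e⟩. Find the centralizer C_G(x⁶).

⟨x⁶⟩ ⊆ C_G(x⁶) since powers of x⁶ commute with x⁶; so |C_G(x⁶)| ≥ |⟨x⁶⟩| = 11.
By orbit–stabilizer, |C_G(x⁶)| = |G| / |conj. class of x⁶| = 22 / 2 = 11.
The 11 elements commuting with x⁶ are {e, x, x², x³, x⁴, x⁵, x⁶, x⁷, x⁸, x⁹, x¹⁰}.

Answer: {e, x, x², x³, x⁴, x⁵, x⁶, x⁷, x⁸, x⁹, x¹⁰}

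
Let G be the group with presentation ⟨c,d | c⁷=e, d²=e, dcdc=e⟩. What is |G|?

Enumerate words in the generators, reducing via the relations: the distinct elements are
  {c, d, e, cd, c², c³, c⁴, c⁵, c⁶, c²d, c³d, c⁴d, c⁵d, c⁶d}.
No further products give new elements, so |G| = 14.

Answer: 14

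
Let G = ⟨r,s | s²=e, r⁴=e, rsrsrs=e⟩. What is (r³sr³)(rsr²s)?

Compute (r³sr³) · (rsr²s) by multiplying left to right and reducing via the relations at each step:
  (r³sr³) · r = r³s
  (r³s) · s = r³
  (r³) · r² = r
  r · s = rs

Answer: rs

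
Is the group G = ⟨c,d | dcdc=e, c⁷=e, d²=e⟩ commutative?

c·d = cd but d·c = c⁶d, so c·d ≠ d·c and G is not abelian.

Answer: No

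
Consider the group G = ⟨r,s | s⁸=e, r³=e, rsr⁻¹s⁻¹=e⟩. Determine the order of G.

Enumerate words in the generators, reducing via the relations: the distinct elements are
  {e, r, s, rs, r², s², s³, s⁴, s⁵, s⁶, s⁷, rs², rs³, rs⁴, rs⁵, rs⁶, rs⁷, r²s, r²s², r²s³, r²s⁴, r²s⁵, r²s⁶, r²s⁷}.
No further products give new elements, so |G| = 24.

Answer: 24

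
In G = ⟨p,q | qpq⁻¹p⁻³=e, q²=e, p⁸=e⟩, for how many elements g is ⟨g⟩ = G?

⟨g⟩ = G would require ord(g) = |G| = 16, but the maximum element order in G is 8 < 16. So G is not cyclic and no single element generates it: the count is 0.

Answer: 0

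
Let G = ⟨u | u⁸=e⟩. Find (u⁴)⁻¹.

The order of (u⁴) is 2 (smallest k with (u⁴)ᵏ = e), so (u⁴)⁻¹ = (u⁴)¹ = u⁴.
Check: (u⁴) · (u⁴) → (u⁴) · u⁴ = e, giving e as required.

Answer: u⁴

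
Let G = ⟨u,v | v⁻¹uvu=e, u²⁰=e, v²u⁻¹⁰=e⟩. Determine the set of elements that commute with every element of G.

An element z ∈ Z(G) iff z commutes with every generator.
For example u¹⁰ is central: (u¹⁰)·u = u¹¹ = u·(u¹⁰); (u¹⁰)·v = v⁻¹ = v·(u¹⁰).
Whereas u ∉ Z(G) since u·v = uv ≠ u⁹v⁻¹ = v·u.
Checking each of the 40 elements this way gives Z(G) = {e, u¹⁰}, of order 2.

Answer: {e, u¹⁰}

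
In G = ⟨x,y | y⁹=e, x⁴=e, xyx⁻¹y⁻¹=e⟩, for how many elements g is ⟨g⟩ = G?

G is cyclic of order 36. An element generates G iff its order is 36, and a cyclic group of order 36 has exactly φ(36) = 12 such elements.

Answer: 12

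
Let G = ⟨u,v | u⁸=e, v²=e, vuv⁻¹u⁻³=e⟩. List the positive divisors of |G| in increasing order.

|G| = 16 = 2⁴. By Lagrange's theorem the order of any subgroup divides 16; the divisors of 16 are 1, 2, 4, 8, 16.

Answer: 1, 2, 4, 8, 16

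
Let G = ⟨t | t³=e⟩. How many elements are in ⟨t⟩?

|⟨t⟩| equals the order of t. Compute successive powers until reaching e:
  t¹ = t, t² = t², t³ = e.
The smallest positive k with tᵏ = e is 3, so |⟨t⟩| = 3.

Answer: 3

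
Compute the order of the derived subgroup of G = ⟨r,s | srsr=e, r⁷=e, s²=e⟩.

G' = [G, G] is generated by all commutators. The generator-pair commutators are: [r, s] = r².
The subgroup they normally generate is {e, r, r², r³, r⁴, r⁵, r⁶}, of order 7.
Check: |G/G'| = 14/7 = 2 is the order of the abelianisation.

Answer: 7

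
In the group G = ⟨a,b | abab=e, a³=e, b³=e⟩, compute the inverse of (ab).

The order of (ab) is 2 (smallest k with (ab)ᵏ = e), so (ab)⁻¹ = (ab)¹ = ab.
Check: (ab) · (ab) → (ab) · a = b²;   (b²) · b = e, giving e as required.

Answer: ab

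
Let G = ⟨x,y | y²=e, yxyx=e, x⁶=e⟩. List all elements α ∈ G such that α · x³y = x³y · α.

⟨x³y⟩ ⊆ C_G(x³y) since powers of x³y commute with x³y; so |C_G(x³y)| ≥ |⟨x³y⟩| = 2.
By orbit–stabilizer, |C_G(x³y)| = |G| / |conj. class of x³y| = 12 / 3 = 4.
The 4 elements commuting with x³y are {e, x³, y, x³y}.

Answer: {e, x³, y, x³y}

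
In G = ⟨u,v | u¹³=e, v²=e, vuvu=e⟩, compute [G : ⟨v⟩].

First find ord(v) by computing successive powers:
  v¹ = v, v² = e.
So |⟨v⟩| = ord(v) = 2. With |G| = 26, by Lagrange [G : ⟨v⟩] = 26/2 = 13.

Answer: 13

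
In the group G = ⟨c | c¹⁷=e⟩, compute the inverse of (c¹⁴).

The order of (c¹⁴) is 17 (smallest k with (c¹⁴)ᵏ = e), so (c¹⁴)⁻¹ = (c¹⁴)¹⁶ = c³.
Check: (c¹⁴) · (c³) → (c¹⁴) · c³ = e, giving e as required.

Answer: c³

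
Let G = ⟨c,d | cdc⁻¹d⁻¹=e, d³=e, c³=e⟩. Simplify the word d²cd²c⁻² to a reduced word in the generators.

Multiply left to right, reducing at each step:
  (d²) · c = cd²
  (cd²) · d² = cd
  (cd) · c⁻² = c²d

Answer: c²d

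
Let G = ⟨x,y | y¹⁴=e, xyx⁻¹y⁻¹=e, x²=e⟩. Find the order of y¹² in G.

Compute successive powers until reaching e:
  (y¹²)¹ = y¹², (y¹²)² = y¹⁰, (y¹²)³ = y⁸, (y¹²)⁴ = y⁶, (y¹²)⁵ = y⁴, (y¹²)⁶ = y², (y¹²)⁷ = e.
The smallest positive k with (y¹²)ᵏ = e is 7.

Answer: 7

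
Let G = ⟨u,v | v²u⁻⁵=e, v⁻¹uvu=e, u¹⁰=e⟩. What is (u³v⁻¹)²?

Compute successive powers of (u³v⁻¹), reducing at each step:
  (u³v⁻¹)²: (u³v⁻¹) · u³ = v⁻¹;   (v⁻¹) · v⁻¹ = u⁵

Answer: u⁵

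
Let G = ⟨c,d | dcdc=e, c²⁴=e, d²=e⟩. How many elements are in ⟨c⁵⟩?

|⟨c⁵⟩| equals the order of c⁵. Compute successive powers until reaching e:
  (c⁵)¹ = c⁵, (c⁵)² = c¹⁰, (c⁵)³ = c¹⁵, (c⁵)⁴ = c²⁰, (c⁵)⁵ = c, (c⁵)⁶ = c⁶, (c⁵)⁷ = c¹¹, (c⁵)⁸ = c¹⁶, (c⁵)⁹ = c²¹, (c⁵)¹⁰ = c², (c⁵)¹¹ = c⁷, (c⁵)¹² = c¹², (c⁵)¹³ = c¹⁷, (c⁵)¹⁴ = c²², (c⁵)¹⁵ = c³, (c⁵)¹⁶ = c⁸, (c⁵)¹⁷ = c¹³, (c⁵)¹⁸ = c¹⁸, (c⁵)¹⁹ = c²³, (c⁵)²⁰ = c⁴, (c⁵)²¹ = c⁹, (c⁵)²² = c¹⁴, (c⁵)²³ = c¹⁹, (c⁵)²⁴ = e.
The smallest positive k with (c⁵)ᵏ = e is 24, so |⟨c⁵⟩| = 24.

Answer: 24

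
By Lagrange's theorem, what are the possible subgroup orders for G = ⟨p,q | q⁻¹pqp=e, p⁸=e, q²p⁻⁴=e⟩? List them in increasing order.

|G| = 16 = 2⁴. By Lagrange's theorem the order of any subgroup divides 16; the divisors of 16 are 1, 2, 4, 8, 16.

Answer: 1, 2, 4, 8, 16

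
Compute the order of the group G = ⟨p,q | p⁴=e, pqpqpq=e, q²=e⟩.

Enumerate words in the generators, reducing via the relations: the distinct elements are
  {e, p, q, pq, p², p³, qp, pqp, p²q, p³q, qp², qp³, pqp², pqp³, p²qp, p³qp, qp²q, pqp²q, p²qp², p²qp³, p³qp², p³qp³, p²qp²q, p³qp²q}.
No further products give new elements, so |G| = 24.

Answer: 24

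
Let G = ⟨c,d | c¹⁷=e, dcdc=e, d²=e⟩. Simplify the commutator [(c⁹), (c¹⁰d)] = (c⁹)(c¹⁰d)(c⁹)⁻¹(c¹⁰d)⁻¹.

[(c⁹), (c¹⁰d)] = (c⁹)·(c¹⁰d)·(c⁹)⁻¹·(c¹⁰d)⁻¹.
  (c⁹) · (c¹⁰d) = c²d
  (c²d) · (c⁸) = c¹¹d
  (c¹¹d) · (c¹⁰d) = c

Answer: c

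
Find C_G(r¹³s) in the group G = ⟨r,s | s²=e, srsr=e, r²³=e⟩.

⟨r¹³s⟩ ⊆ C_G(r¹³s) since powers of r¹³s commute with r¹³s; so |C_G(r¹³s)| ≥ |⟨r¹³s⟩| = 2.
By orbit–stabilizer, |C_G(r¹³s)| = |G| / |conj. class of r¹³s| = 46 / 23 = 2.
The 2 elements commuting with r¹³s are {e, r¹³s}.

Answer: {e, r¹³s}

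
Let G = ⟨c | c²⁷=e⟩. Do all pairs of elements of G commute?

G has a single generator, so G is cyclic and hence abelian.

Answer: Yes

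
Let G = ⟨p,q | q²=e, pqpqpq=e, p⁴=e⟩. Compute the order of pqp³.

Compute successive powers until reaching e:
  (pqp³)¹ = pqp³, (pqp³)² = e.
The smallest positive k with (pqp³)ᵏ = e is 2.

Answer: 2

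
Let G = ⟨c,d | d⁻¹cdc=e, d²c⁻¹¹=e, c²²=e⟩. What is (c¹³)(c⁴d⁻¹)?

Compute (c¹³) · (c⁴d⁻¹) by multiplying left to right and reducing via the relations at each step:
  (c¹³) · c⁴ = c¹⁷
  (c¹⁷) · d⁻¹ = c⁶d

Answer: c⁶d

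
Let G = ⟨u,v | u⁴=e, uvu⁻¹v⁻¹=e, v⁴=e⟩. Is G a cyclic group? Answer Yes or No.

|G| = 16, but the maximum element order in G is 4 < 16. No single element generates all of G, so G is not cyclic.

Answer: No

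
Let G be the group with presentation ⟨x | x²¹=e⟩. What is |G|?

G is generated by a single element, so G is cyclic. The relator gives x²¹ = e and no smaller power is forced to be e, so the 21 powers {e, x, x², x³, x⁴, x⁵, x⁶, x⁷, x⁸, x⁹, x²⁰, x¹², x¹³, x¹¹, x¹⁰, x¹⁴, x¹⁵, x¹⁶, x¹⁷, x¹⁸, x¹⁹} are distinct. Hence |G| = 21.

Answer: 21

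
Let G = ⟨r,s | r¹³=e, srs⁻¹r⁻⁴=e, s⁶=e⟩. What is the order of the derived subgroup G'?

G' = [G, G] is generated by all commutators. The generator-pair commutators are: [r, s] = r¹⁰.
The subgroup they normally generate is {e, r, r², r³, r⁴, r⁵, r⁶, r⁷, r⁸, r⁹, r¹⁰, r¹¹, r¹²}, of order 13.
Check: |G/G'| = 78/13 = 6 is the order of the abelianisation.

Answer: 13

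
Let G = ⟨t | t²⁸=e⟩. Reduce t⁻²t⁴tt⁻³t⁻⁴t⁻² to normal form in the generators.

Multiply left to right, reducing at each step:
  (t²⁶) · t⁴ = t²
  (t²) · t = t³
  (t³) · t⁻³ = e
  e · t⁻⁴ = t²⁴
  (t²⁴) · t⁻² = t²²

Answer: t²²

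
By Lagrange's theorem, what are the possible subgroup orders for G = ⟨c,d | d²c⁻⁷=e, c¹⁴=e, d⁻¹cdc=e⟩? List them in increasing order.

|G| = 28 = 2² · 7. By Lagrange's theorem the order of any subgroup divides 28; the divisors of 28 are 1, 2, 4, 7, 14, 28.

Answer: 1, 2, 4, 7, 14, 28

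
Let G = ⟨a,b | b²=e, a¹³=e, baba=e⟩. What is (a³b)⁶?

Compute successive powers of (a³b), reducing at each step:
  (a³b)²: (a³b) · a³ = b;   b · b = e
  (a³b)³: e · a³ = a³;   (a³) · b = a³b
  (a³b)⁴: (a³b) · a³ = b;   b · b = e
  (a³b)⁵: e · a³ = a³;   (a³) · b = a³b
  (a³b)⁶: (a³b) · a³ = b;   b · b = e

Answer: e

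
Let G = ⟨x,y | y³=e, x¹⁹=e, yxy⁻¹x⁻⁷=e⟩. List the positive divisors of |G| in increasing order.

|G| = 57 = 3 · 19. By Lagrange's theorem the order of any subgroup divides 57; the divisors of 57 are 1, 3, 19, 57.

Answer: 1, 3, 19, 57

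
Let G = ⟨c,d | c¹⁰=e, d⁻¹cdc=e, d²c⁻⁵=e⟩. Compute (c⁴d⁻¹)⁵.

Compute successive powers of (c⁴d⁻¹), reducing at each step:
  (c⁴d⁻¹)²: (c⁴d⁻¹) · c⁴ = d⁻¹;   (d⁻¹) · d⁻¹ = c⁵
  (c⁴d⁻¹)³: (c⁵) · c⁴ = c⁹;   (c⁹) · d⁻¹ = c⁴d
  (c⁴d⁻¹)⁴: (c⁴d) · c⁴ = d;   d · d⁻¹ = e
  (c⁴d⁻¹)⁵: e · c⁴ = c⁴;   (c⁴) · d⁻¹ = c⁴d⁻¹

Answer: c⁴d⁻¹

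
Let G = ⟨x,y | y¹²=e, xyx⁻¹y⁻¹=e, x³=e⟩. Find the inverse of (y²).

The order of (y²) is 6 (smallest k with (y²)ᵏ = e), so (y²)⁻¹ = (y²)⁵ = y¹⁰.
Check: (y²) · (y¹⁰) → (y²) · y¹⁰ = e, giving e as required.

Answer: y¹⁰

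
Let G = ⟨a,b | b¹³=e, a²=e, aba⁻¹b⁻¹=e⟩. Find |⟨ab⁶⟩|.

|⟨ab⁶⟩| equals the order of ab⁶. Compute successive powers until reaching e:
  (ab⁶)¹ = ab⁶, (ab⁶)² = b¹², (ab⁶)³ = ab⁵, (ab⁶)⁴ = b¹¹, (ab⁶)⁵ = ab⁴, (ab⁶)⁶ = b¹⁰, (ab⁶)⁷ = ab³, (ab⁶)⁸ = b⁹, (ab⁶)⁹ = ab², (ab⁶)¹⁰ = b⁸, (ab⁶)¹¹ = ab, (ab⁶)¹² = b⁷, (ab⁶)¹³ = a, (ab⁶)¹⁴ = b⁶, (ab⁶)¹⁵ = ab¹², (ab⁶)¹⁶ = b⁵, (ab⁶)¹⁷ = ab¹¹, (ab⁶)¹⁸ = b⁴, (ab⁶)¹⁹ = ab¹⁰, (ab⁶)²⁰ = b³, (ab⁶)²¹ = ab⁹, (ab⁶)²² = b², (ab⁶)²³ = ab⁸, (ab⁶)²⁴ = b, (ab⁶)²⁵ = ab⁷, (ab⁶)²⁶ = e.
The smallest positive k with (ab⁶)ᵏ = e is 26, so |⟨ab⁶⟩| = 26.

Answer: 26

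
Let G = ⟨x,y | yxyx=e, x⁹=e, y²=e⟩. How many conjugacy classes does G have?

The conjugacy classes (representative and size) are:
  [e] (size 1), [x⁸] (size 2), [x⁷] (size 2), [x⁶] (size 2), [x⁵] (size 2), [x⁴y] (size 9).
Class equation: 1 + 2 + 2 + 2 + 2 + 9 = 18 = |G|. So G has 6 conjugacy classes.

Answer: 6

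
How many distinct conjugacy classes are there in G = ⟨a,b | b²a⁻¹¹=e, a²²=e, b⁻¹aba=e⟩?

The conjugacy classes (representative and size) are:
  [e] (size 1), [a²¹] (size 2), [a²] (size 2), [a³] (size 2), [a¹⁸] (size 2), [a¹⁷] (size 2), [a⁶] (size 2), [a⁷] (size 2), [a⁸] (size 2), [a¹³] (size 2), [a¹²] (size 2), [a¹¹] (size 1), [a¹⁰b] (size 11), [a⁷b] (size 11).
Class equation: 1 + 2 + 2 + 2 + 2 + 2 + 2 + 2 + 2 + 2 + 2 + 1 + 11 + 11 = 44 = |G|. So G has 14 conjugacy classes.

Answer: 14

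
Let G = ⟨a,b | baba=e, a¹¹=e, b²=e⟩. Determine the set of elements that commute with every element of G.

An element z ∈ Z(G) iff z commutes with every generator.
For example e is central: e·a = a = a·e; e·b = b = b·e.
Whereas a ∉ Z(G) since a·b = ab ≠ a¹⁰b = b·a.
Checking each of the 22 elements this way gives Z(G) = {e}, of order 1.

Answer: {e}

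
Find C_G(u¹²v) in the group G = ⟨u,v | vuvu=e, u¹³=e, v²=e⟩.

⟨u¹²v⟩ ⊆ C_G(u¹²v) since powers of u¹²v commute with u¹²v; so |C_G(u¹²v)| ≥ |⟨u¹²v⟩| = 2.
By orbit–stabilizer, |C_G(u¹²v)| = |G| / |conj. class of u¹²v| = 26 / 13 = 2.
The 2 elements commuting with u¹²v are {e, u¹²v}.

Answer: {e, u¹²v}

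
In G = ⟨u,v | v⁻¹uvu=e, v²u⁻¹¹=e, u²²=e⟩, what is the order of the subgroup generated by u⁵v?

|⟨u⁵v⟩| equals the order of u⁵v. Compute successive powers until reaching e:
  (u⁵v)¹ = u⁵v, (u⁵v)² = u¹¹, (u⁵v)³ = u⁵v⁻¹, (u⁵v)⁴ = e.
The smallest positive k with (u⁵v)ᵏ = e is 4, so |⟨u⁵v⟩| = 4.

Answer: 4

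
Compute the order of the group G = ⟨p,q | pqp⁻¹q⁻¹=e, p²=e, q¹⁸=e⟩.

Enumerate words in the generators, reducing via the relations: the distinct elements are
  {e, p, q, pq, q², q³, q⁴, q⁵, q⁶, q⁷, q⁸, q⁹, pq², pq³, pq⁴, pq⁵, pq⁶, pq⁷, pq⁸, pq⁹, q¹², q¹³, q¹¹, q¹⁰, q¹⁴, q¹⁵, q¹⁶, q¹⁷, pq¹², pq¹³, pq¹¹, pq¹⁰, pq¹⁴, pq¹⁵, pq¹⁶, pq¹⁷}.
No further products give new elements, so |G| = 36.

Answer: 36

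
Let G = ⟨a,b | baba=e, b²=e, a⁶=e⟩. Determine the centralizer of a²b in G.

⟨a²b⟩ ⊆ C_G(a²b) since powers of a²b commute with a²b; so |C_G(a²b)| ≥ |⟨a²b⟩| = 2.
By orbit–stabilizer, |C_G(a²b)| = |G| / |conj. class of a²b| = 12 / 3 = 4.
The 4 elements commuting with a²b are {e, a³, a⁵b, a²b}.

Answer: {e, a³, a⁵b, a²b}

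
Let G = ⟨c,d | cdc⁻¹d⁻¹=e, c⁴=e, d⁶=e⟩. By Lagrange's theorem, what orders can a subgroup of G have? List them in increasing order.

|G| = 24 = 2³ · 3. By Lagrange's theorem the order of any subgroup divides 24; the divisors of 24 are 1, 2, 3, 4, 6, 8, 12, 24.

Answer: 1, 2, 3, 4, 6, 8, 12, 24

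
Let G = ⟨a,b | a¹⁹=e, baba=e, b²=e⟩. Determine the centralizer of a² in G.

⟨a²⟩ ⊆ C_G(a²) since powers of a² commute with a²; so |C_G(a²)| ≥ |⟨a²⟩| = 19.
By orbit–stabilizer, |C_G(a²)| = |G| / |conj. class of a²| = 38 / 2 = 19.
The 19 elements commuting with a² are {e, a, a², a³, a⁴, a⁵, a⁶, a⁷, a⁸, a⁹, a¹⁰, a¹¹, a¹², a¹³, a¹⁴, a¹⁵, a¹⁶, a¹⁷, a¹⁸}.

Answer: {e, a, a², a³, a⁴, a⁵, a⁶, a⁷, a⁸, a⁹, a¹⁰, a¹¹, a¹², a¹³, a¹⁴, a¹⁵, a¹⁶, a¹⁷, a¹⁸}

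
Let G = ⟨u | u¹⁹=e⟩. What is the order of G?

G is generated by a single element, so G is cyclic. The relator gives u¹⁹ = e and no smaller power is forced to be e, so the 19 powers {e, u, u², u³, u⁴, u⁵, u⁶, u⁷, u⁸, u⁹, u¹², u¹³, u¹¹, u¹⁰, u¹⁴, u¹⁵, u¹⁶, u¹⁷, u¹⁸} are distinct. Hence |G| = 19.

Answer: 19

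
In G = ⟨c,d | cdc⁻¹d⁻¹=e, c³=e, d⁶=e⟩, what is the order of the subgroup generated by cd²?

|⟨cd²⟩| equals the order of cd². Compute successive powers until reaching e:
  (cd²)¹ = cd², (cd²)² = c²d⁴, (cd²)³ = e.
The smallest positive k with (cd²)ᵏ = e is 3, so |⟨cd²⟩| = 3.

Answer: 3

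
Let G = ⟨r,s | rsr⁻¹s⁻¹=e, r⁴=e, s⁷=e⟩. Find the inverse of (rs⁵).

The order of (rs⁵) is 28 (smallest k with (rs⁵)ᵏ = e), so (rs⁵)⁻¹ = (rs⁵)²⁷ = r³s².
Check: (rs⁵) · (r³s²) → (rs⁵) · r³ = s⁵;   (s⁵) · s² = e, giving e as required.

Answer: r³s²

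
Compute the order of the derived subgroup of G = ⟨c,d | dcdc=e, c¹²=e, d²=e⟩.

G' = [G, G] is generated by all commutators. The generator-pair commutators are: [c, d] = c².
The subgroup they normally generate is {e, c², c⁴, c⁶, c⁸, c¹⁰}, of order 6.
Check: |G/G'| = 24/6 = 4 is the order of the abelianisation.

Answer: 6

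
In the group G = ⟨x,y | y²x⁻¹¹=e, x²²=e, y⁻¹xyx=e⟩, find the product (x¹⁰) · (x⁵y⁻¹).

Compute (x¹⁰) · (x⁵y⁻¹) by multiplying left to right and reducing via the relations at each step:
  (x¹⁰) · x⁵ = x¹⁵
  (x¹⁵) · y⁻¹ = x⁴y

Answer: x⁴y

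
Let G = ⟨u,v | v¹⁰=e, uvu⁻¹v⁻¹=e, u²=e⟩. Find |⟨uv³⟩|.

|⟨uv³⟩| equals the order of uv³. Compute successive powers until reaching e:
  (uv³)¹ = uv³, (uv³)² = v⁶, (uv³)³ = uv⁹, (uv³)⁴ = v², (uv³)⁵ = uv⁵, (uv³)⁶ = v⁸, (uv³)⁷ = uv, (uv³)⁸ = v⁴, (uv³)⁹ = uv⁷, (uv³)¹⁰ = e.
The smallest positive k with (uv³)ᵏ = e is 10, so |⟨uv³⟩| = 10.

Answer: 10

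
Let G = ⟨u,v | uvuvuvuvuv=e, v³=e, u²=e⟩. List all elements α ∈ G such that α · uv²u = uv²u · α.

⟨uv²u⟩ ⊆ C_G(uv²u) since powers of uv²u commute with uv²u; so |C_G(uv²u)| ≥ |⟨uv²u⟩| = 3.
By orbit–stabilizer, |C_G(uv²u)| = |G| / |conj. class of uv²u| = 60 / 20 = 3.
The 3 elements commuting with uv²u are {e, uvu, uv²u}.

Answer: {e, uvu, uv²u}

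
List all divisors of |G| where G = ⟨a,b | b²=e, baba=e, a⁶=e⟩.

|G| = 12 = 2² · 3. By Lagrange's theorem the order of any subgroup divides 12; the divisors of 12 are 1, 2, 3, 4, 6, 12.

Answer: 1, 2, 3, 4, 6, 12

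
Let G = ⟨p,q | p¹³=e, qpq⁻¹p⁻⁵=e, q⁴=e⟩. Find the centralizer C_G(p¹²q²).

⟨p¹²q²⟩ ⊆ C_G(p¹²q²) since powers of p¹²q² commute with p¹²q²; so |C_G(p¹²q²)| ≥ |⟨p¹²q²⟩| = 2.
By orbit–stabilizer, |C_G(p¹²q²)| = |G| / |conj. class of p¹²q²| = 52 / 13 = 4.
The 4 elements commuting with p¹²q² are {e, p²q, p¹⁰q³, p¹²q²}.

Answer: {e, p²q, p¹⁰q³, p¹²q²}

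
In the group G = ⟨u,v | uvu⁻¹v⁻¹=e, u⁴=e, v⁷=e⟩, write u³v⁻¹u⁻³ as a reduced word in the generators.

Multiply left to right, reducing at each step:
  (u³) · v⁻¹ = u³v⁶
  (u³v⁶) · u⁻³ = v⁶

Answer: v⁶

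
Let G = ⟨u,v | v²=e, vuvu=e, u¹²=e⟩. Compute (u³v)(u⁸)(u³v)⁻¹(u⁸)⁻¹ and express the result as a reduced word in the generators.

[(u³v), (u⁸)] = (u³v)·(u⁸)·(u³v)⁻¹·(u⁸)⁻¹.
  (u³v) · (u⁸) = u⁷v
  (u⁷v) · (u³v) = u⁴
  (u⁴) · (u⁴) = u⁸

Answer: u⁸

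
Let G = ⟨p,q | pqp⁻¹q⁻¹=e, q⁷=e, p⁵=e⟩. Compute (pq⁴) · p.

Compute (pq⁴) · p by multiplying left to right and reducing via the relations at each step:
  (pq⁴) · p = p²q⁴

Answer: p²q⁴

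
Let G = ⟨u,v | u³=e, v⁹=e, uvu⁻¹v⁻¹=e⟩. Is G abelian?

Each pair of generators commutes: u·v = uv = v·u. Since the generators pairwise commute, every element of G commutes with every other, so G is abelian.

Answer: Yes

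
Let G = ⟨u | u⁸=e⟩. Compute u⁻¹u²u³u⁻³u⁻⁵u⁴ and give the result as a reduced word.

Multiply left to right, reducing at each step:
  (u⁷) · u² = u
  u · u³ = u⁴
  (u⁴) · u⁻³ = u
  u · u⁻⁵ = u⁴
  (u⁴) · u⁴ = e

Answer: e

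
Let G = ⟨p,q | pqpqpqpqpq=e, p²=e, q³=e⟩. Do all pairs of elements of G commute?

p·q = pq but q·p = qp, so p·q ≠ q·p and G is not abelian.

Answer: No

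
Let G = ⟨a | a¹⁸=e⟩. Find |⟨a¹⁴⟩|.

|⟨a¹⁴⟩| equals the order of a¹⁴. Compute successive powers until reaching e:
  (a¹⁴)¹ = a¹⁴, (a¹⁴)² = a¹⁰, (a¹⁴)³ = a⁶, (a¹⁴)⁴ = a², (a¹⁴)⁵ = a¹⁶, (a¹⁴)⁶ = a¹², (a¹⁴)⁷ = a⁸, (a¹⁴)⁸ = a⁴, (a¹⁴)⁹ = e.
The smallest positive k with (a¹⁴)ᵏ = e is 9, so |⟨a¹⁴⟩| = 9.

Answer: 9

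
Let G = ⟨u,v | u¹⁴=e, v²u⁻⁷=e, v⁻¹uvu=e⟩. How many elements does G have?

Enumerate words in the generators, reducing via the relations: the distinct elements are
  {e, u, v, uv, u², u³, u⁴, u⁵, u⁶, u⁷, u⁸, u⁹, u²v, u³v, u¹², u¹³, u¹¹, u¹⁰, u⁴v, u⁵v, u⁶v, v⁻¹, uv⁻¹, u²v⁻¹, u³v⁻¹, u⁴v⁻¹, u⁵v⁻¹, u⁶v⁻¹}.
No further products give new elements, so |G| = 28.

Answer: 28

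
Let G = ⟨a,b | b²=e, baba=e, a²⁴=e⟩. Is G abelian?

a·b = ab but b·a = a²³b, so a·b ≠ b·a and G is not abelian.

Answer: No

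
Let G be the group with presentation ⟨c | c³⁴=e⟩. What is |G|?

G is generated by a single element, so G is cyclic. The relator gives c³⁴ = e and no smaller power is forced to be e, so the 34 powers {c, e, c², c³, c⁴, c⁵, c⁶, c⁷, c⁸, c⁹, c²², c²³, c²¹, c²⁰, c²⁴, c²⁵, c²⁶, c²⁷, c²⁸, c²⁹, c³², c³³, c³¹, c³⁰, c¹², c¹³, c¹¹, c¹⁰, c¹⁴, c¹⁵, c¹⁶, c¹⁷, c¹⁸, c¹⁹} are distinct. Hence |G| = 34.

Answer: 34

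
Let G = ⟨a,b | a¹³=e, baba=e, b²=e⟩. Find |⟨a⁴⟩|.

|⟨a⁴⟩| equals the order of a⁴. Compute successive powers until reaching e:
  (a⁴)¹ = a⁴, (a⁴)² = a⁸, (a⁴)³ = a¹², (a⁴)⁴ = a³, (a⁴)⁵ = a⁷, (a⁴)⁶ = a¹¹, (a⁴)⁷ = a², (a⁴)⁸ = a⁶, (a⁴)⁹ = a¹⁰, (a⁴)¹⁰ = a, (a⁴)¹¹ = a⁵, (a⁴)¹² = a⁹, (a⁴)¹³ = e.
The smallest positive k with (a⁴)ᵏ = e is 13, so |⟨a⁴⟩| = 13.

Answer: 13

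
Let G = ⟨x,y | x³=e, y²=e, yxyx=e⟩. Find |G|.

Enumerate words in the generators, reducing via the relations: the distinct elements are
  {e, x, y, xy, x², x²y}.
No further products give new elements, so |G| = 6.

Answer: 6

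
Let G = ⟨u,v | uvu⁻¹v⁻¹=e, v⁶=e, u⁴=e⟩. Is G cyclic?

|G| = 24, but the maximum element order in G is 12 < 24. No single element generates all of G, so G is not cyclic.

Answer: No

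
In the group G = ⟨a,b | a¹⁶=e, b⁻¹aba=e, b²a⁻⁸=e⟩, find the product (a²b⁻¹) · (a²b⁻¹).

Compute (a²b⁻¹) · (a²b⁻¹) by multiplying left to right and reducing via the relations at each step:
  (a²b⁻¹) · a² = b⁻¹
  (b⁻¹) · b⁻¹ = a⁸

Answer: a⁸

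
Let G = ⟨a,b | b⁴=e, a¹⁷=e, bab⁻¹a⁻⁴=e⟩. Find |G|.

Enumerate words in the generators, reducing via the relations: the distinct elements are
  {a, b, e, ab, a², a³, a⁴, a⁵, a⁶, a⁷, a⁸, a⁹, b², b³, ab², ab³, a²b, a³b, a¹², a¹³, a¹¹, a¹⁰, a¹⁴, a¹⁵, a¹⁶, a⁴b, a⁵b, a⁶b, a⁷b, a⁸b, a⁹b, a²b², a²b³, a³b², a³b³, a¹²b, a¹³b, a¹¹b, a¹⁰b, a¹⁴b, a¹⁵b, a¹⁶b, a⁴b², a⁴b³, a⁵b², a⁵b³, a⁶b², a⁶b³, a⁷b², a⁷b³, a⁸b², a⁸b³, a⁹b², a⁹b³, a¹²b², a¹²b³, a¹³b², a¹³b³, a¹¹b², a¹¹b³, a¹⁰b², a¹⁰b³, a¹⁴b², a¹⁴b³, a¹⁵b², a¹⁵b³, a¹⁶b², a¹⁶b³}.
No further products give new elements, so |G| = 68.

Answer: 68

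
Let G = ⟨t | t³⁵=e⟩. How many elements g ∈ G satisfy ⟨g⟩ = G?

G is cyclic of order 35. An element generates G iff its order is 35, and a cyclic group of order 35 has exactly φ(35) = 24 such elements.

Answer: 24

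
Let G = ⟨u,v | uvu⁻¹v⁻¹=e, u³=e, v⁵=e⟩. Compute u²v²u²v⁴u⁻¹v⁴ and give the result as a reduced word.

Multiply left to right, reducing at each step:
  (u²) · v² = u²v²
  (u²v²) · u² = uv²
  (uv²) · v⁴ = uv
  (uv) · u⁻¹ = v
  v · v⁴ = e

Answer: e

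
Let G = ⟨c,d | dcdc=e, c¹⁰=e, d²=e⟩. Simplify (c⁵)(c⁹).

Compute (c⁵) · (c⁹) by multiplying left to right and reducing via the relations at each step:
  (c⁵) · c⁹ = c⁴

Answer: c⁴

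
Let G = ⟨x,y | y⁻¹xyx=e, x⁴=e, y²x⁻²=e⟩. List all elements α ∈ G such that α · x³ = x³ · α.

⟨x³⟩ ⊆ C_G(x³) since powers of x³ commute with x³; so |C_G(x³)| ≥ |⟨x³⟩| = 4.
By orbit–stabilizer, |C_G(x³)| = |G| / |conj. class of x³| = 8 / 2 = 4.
The 4 elements commuting with x³ are {e, x, x², x³}.

Answer: {e, x, x², x³}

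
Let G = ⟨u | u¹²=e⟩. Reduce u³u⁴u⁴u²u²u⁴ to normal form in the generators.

Multiply left to right, reducing at each step:
  (u³) · u⁴ = u⁷
  (u⁷) · u⁴ = u¹¹
  (u¹¹) · u² = u
  u · u² = u³
  (u³) · u⁴ = u⁷

Answer: u⁷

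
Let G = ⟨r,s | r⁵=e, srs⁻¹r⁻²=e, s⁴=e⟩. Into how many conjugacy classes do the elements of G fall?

The conjugacy classes (representative and size) are:
  [e] (size 1), [r⁴] (size 4), [r²s] (size 5), [s²] (size 5), [r³s³] (size 5).
Class equation: 1 + 4 + 5 + 5 + 5 = 20 = |G|. So G has 5 conjugacy classes.

Answer: 5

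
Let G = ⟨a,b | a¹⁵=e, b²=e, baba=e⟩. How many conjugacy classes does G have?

The conjugacy classes (representative and size) are:
  [e] (size 1), [a¹⁴] (size 2), [a²] (size 2), [a³] (size 2), [a⁴] (size 2), [a¹⁰] (size 2), [a⁹] (size 2), [a⁷] (size 2), [a¹³b] (size 15).
Class equation: 1 + 2 + 2 + 2 + 2 + 2 + 2 + 2 + 15 = 30 = |G|. So G has 9 conjugacy classes.

Answer: 9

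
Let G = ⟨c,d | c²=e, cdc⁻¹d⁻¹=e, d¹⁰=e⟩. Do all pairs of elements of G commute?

Each pair of generators commutes: c·d = cd = d·c. Since the generators pairwise commute, every element of G commutes with every other, so G is abelian.

Answer: Yes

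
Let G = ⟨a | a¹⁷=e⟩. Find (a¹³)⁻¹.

The order of (a¹³) is 17 (smallest k with (a¹³)ᵏ = e), so (a¹³)⁻¹ = (a¹³)¹⁶ = a⁴.
Check: (a¹³) · (a⁴) → (a¹³) · a⁴ = e, giving e as required.

Answer: a⁴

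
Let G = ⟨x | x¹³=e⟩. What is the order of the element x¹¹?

Compute successive powers until reaching e:
  (x¹¹)¹ = x¹¹, (x¹¹)² = x⁹, (x¹¹)³ = x⁷, (x¹¹)⁴ = x⁵, (x¹¹)⁵ = x³, (x¹¹)⁶ = x, (x¹¹)⁷ = x¹², (x¹¹)⁸ = x¹⁰, (x¹¹)⁹ = x⁸, (x¹¹)¹⁰ = x⁶, (x¹¹)¹¹ = x⁴, (x¹¹)¹² = x², (x¹¹)¹³ = e.
The smallest positive k with (x¹¹)ᵏ = e is 13.

Answer: 13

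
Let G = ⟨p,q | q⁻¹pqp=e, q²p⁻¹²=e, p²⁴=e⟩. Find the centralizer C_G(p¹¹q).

⟨p¹¹q⟩ ⊆ C_G(p¹¹q) since powers of p¹¹q commute with p¹¹q; so |C_G(p¹¹q)| ≥ |⟨p¹¹q⟩| = 4.
By orbit–stabilizer, |C_G(p¹¹q)| = |G| / |conj. class of p¹¹q| = 48 / 12 = 4.
The 4 elements commuting with p¹¹q are {e, p¹², p¹¹q, p¹¹q⁻¹}.

Answer: {e, p¹², p¹¹q, p¹¹q⁻¹}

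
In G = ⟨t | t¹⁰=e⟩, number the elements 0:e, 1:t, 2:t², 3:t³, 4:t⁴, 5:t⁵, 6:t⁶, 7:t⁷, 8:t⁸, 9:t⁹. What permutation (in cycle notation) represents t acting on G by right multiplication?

(0 1 2 3 4 5 6 7 8 9)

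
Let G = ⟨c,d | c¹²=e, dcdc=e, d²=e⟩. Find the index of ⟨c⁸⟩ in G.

First find ord(c⁸) by computing successive powers:
  (c⁸)¹ = c⁸, (c⁸)² = c⁴, (c⁸)³ = e.
So |⟨c⁸⟩| = ord(c⁸) = 3. With |G| = 24, by Lagrange [G : ⟨c⁸⟩] = 24/3 = 8.

Answer: 8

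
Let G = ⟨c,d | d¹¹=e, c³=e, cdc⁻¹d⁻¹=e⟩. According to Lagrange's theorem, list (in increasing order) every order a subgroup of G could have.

|G| = 33 = 3 · 11. By Lagrange's theorem the order of any subgroup divides 33; the divisors of 33 are 1, 3, 11, 33.

Answer: 1, 3, 11, 33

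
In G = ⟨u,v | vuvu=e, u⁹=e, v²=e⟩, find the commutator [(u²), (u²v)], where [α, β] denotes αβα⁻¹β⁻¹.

[(u²), (u²v)] = (u²)·(u²v)·(u²)⁻¹·(u²v)⁻¹.
  (u²) · (u²v) = u⁴v
  (u⁴v) · (u⁷) = u⁶v
  (u⁶v) · (u²v) = u⁴

Answer: u⁴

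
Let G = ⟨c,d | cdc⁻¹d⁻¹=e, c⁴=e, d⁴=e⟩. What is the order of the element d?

Compute successive powers until reaching e:
  d¹ = d, d² = d², d³ = d³, d⁴ = e.
The smallest positive k with dᵏ = e is 4.

Answer: 4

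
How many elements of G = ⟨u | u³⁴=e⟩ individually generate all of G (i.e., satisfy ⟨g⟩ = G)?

G is cyclic of order 34. An element generates G iff its order is 34, and a cyclic group of order 34 has exactly φ(34) = 16 such elements.

Answer: 16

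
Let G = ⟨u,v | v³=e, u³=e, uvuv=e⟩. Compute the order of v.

Compute successive powers until reaching e:
  v¹ = v, v² = v², v³ = e.
The smallest positive k with vᵏ = e is 3.

Answer: 3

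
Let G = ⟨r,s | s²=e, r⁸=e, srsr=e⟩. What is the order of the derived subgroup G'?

G' = [G, G] is generated by all commutators. The generator-pair commutators are: [r, s] = r².
The subgroup they normally generate is {e, r², r⁴, r⁶}, of order 4.
Check: |G/G'| = 16/4 = 4 is the order of the abelianisation.

Answer: 4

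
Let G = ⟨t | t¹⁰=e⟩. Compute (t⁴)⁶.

Compute successive powers of (t⁴), reducing at each step:
  (t⁴)²: (t⁴) · t⁴ = t⁸
  (t⁴)³: (t⁸) · t⁴ = t²
  (t⁴)⁴: (t²) · t⁴ = t⁶
  (t⁴)⁵: (t⁶) · t⁴ = e
  (t⁴)⁶: e · t⁴ = t⁴

Answer: t⁴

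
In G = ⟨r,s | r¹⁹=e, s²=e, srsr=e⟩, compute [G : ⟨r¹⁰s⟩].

First find ord(r¹⁰s) by computing successive powers:
  (r¹⁰s)¹ = r¹⁰s, (r¹⁰s)² = e.
So |⟨r¹⁰s⟩| = ord(r¹⁰s) = 2. With |G| = 38, by Lagrange [G : ⟨r¹⁰s⟩] = 38/2 = 19.

Answer: 19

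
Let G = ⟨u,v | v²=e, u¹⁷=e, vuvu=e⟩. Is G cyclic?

Every cyclic group is abelian. But u·v = uv while v·u = u¹⁶v, so u·v ≠ v·u and G is not abelian. Hence G is not cyclic.

Answer: No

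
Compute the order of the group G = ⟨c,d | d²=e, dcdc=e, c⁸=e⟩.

Enumerate words in the generators, reducing via the relations: the distinct elements are
  {c, d, e, cd, c², c³, c⁴, c⁵, c⁶, c⁷, c²d, c³d, c⁴d, c⁵d, c⁶d, c⁷d}.
No further products give new elements, so |G| = 16.

Answer: 16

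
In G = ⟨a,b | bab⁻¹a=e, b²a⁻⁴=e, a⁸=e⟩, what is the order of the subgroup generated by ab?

|⟨ab⟩| equals the order of ab. Compute successive powers until reaching e:
  (ab)¹ = ab, (ab)² = a⁴, (ab)³ = ab⁻¹, (ab)⁴ = e.
The smallest positive k with (ab)ᵏ = e is 4, so |⟨ab⟩| = 4.

Answer: 4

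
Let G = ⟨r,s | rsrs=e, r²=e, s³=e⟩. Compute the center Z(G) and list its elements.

An element z ∈ Z(G) iff z commutes with every generator.
For example e is central: e·r = r = r·e; e·s = s = s·e.
Whereas r ∉ Z(G) since r·s = rs ≠ rs² = s·r.
Checking each of the 6 elements this way gives Z(G) = {e}, of order 1.

Answer: {e}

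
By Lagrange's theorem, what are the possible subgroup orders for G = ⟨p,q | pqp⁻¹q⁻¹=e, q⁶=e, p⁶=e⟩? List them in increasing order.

|G| = 36 = 2² · 3². By Lagrange's theorem the order of any subgroup divides 36; the divisors of 36 are 1, 2, 3, 4, 6, 9, 12, 18, 36.

Answer: 1, 2, 3, 4, 6, 9, 12, 18, 36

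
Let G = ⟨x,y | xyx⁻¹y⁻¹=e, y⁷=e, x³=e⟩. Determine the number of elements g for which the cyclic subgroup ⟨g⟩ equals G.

G is cyclic of order 21. An element generates G iff its order is 21, and a cyclic group of order 21 has exactly φ(21) = 12 such elements.

Answer: 12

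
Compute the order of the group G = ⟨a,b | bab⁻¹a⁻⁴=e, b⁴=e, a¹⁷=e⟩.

Enumerate words in the generators, reducing via the relations: the distinct elements are
  {a, b, e, ab, a², a³, a⁴, a⁵, a⁶, a⁷, a⁸, a⁹, b², b³, ab², ab³, a²b, a³b, a¹², a¹³, a¹¹, a¹⁰, a¹⁴, a¹⁵, a¹⁶, a⁴b, a⁵b, a⁶b, a⁷b, a⁸b, a⁹b, a²b², a²b³, a³b², a³b³, a¹²b, a¹³b, a¹¹b, a¹⁰b, a¹⁴b, a¹⁵b, a¹⁶b, a⁴b², a⁴b³, a⁵b², a⁵b³, a⁶b², a⁶b³, a⁷b², a⁷b³, a⁸b², a⁸b³, a⁹b², a⁹b³, a¹²b², a¹²b³, a¹³b², a¹³b³, a¹¹b², a¹¹b³, a¹⁰b², a¹⁰b³, a¹⁴b², a¹⁴b³, a¹⁵b², a¹⁵b³, a¹⁶b², a¹⁶b³}.
No further products give new elements, so |G| = 68.

Answer: 68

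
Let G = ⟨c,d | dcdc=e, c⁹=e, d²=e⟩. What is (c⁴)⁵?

Compute successive powers of (c⁴), reducing at each step:
  (c⁴)²: (c⁴) · c⁴ = c⁸
  (c⁴)³: (c⁸) · c⁴ = c³
  (c⁴)⁴: (c³) · c⁴ = c⁷
  (c⁴)⁵: (c⁷) · c⁴ = c²

Answer: c²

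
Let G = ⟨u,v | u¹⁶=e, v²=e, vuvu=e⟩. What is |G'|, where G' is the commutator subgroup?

G' = [G, G] is generated by all commutators. The generator-pair commutators are: [u, v] = u².
The subgroup they normally generate is {e, u², u⁴, u⁶, u⁸, u¹⁰, u¹², u¹⁴}, of order 8.
Check: |G/G'| = 32/8 = 4 is the order of the abelianisation.

Answer: 8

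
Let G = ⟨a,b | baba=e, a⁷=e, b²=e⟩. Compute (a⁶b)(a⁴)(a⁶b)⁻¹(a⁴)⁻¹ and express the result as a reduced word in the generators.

[(a⁶b), (a⁴)] = (a⁶b)·(a⁴)·(a⁶b)⁻¹·(a⁴)⁻¹.
  (a⁶b) · (a⁴) = a²b
  (a²b) · (a⁶b) = a³
  (a³) · (a³) = a⁶

Answer: a⁶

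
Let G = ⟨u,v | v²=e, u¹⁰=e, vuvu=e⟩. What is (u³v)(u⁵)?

Compute (u³v) · (u⁵) by multiplying left to right and reducing via the relations at each step:
  (u³v) · u⁵ = u⁸v

Answer: u⁸v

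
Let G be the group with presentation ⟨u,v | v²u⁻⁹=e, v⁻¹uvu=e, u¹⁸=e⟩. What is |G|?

Enumerate words in the generators, reducing via the relations: the distinct elements are
  {e, u, v, uv, u², u³, u⁴, u⁵, u⁶, u⁷, u⁸, u⁹, u²v, u³v, u¹², u¹³, u¹¹, u¹⁰, u¹⁴, u¹⁵, u¹⁶, u¹⁷, u⁴v, u⁵v, u⁶v, u⁷v, u⁸v, v⁻¹, uv⁻¹, u²v⁻¹, u³v⁻¹, u⁴v⁻¹, u⁵v⁻¹, u⁶v⁻¹, u⁷v⁻¹, u⁸v⁻¹}.
No further products give new elements, so |G| = 36.

Answer: 36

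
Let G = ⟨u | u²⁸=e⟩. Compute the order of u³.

Compute successive powers until reaching e:
  (u³)¹ = u³, (u³)² = u⁶, (u³)³ = u⁹, (u³)⁴ = u¹², (u³)⁵ = u¹⁵, (u³)⁶ = u¹⁸, (u³)⁷ = u²¹, (u³)⁸ = u²⁴, (u³)⁹ = u²⁷, (u³)¹⁰ = u², (u³)¹¹ = u⁵, (u³)¹² = u⁸, (u³)¹³ = u¹¹, (u³)¹⁴ = u¹⁴, (u³)¹⁵ = u¹⁷, (u³)¹⁶ = u²⁰, (u³)¹⁷ = u²³, (u³)¹⁸ = u²⁶, (u³)¹⁹ = u, (u³)²⁰ = u⁴, (u³)²¹ = u⁷, (u³)²² = u¹⁰, (u³)²³ = u¹³, (u³)²⁴ = u¹⁶, (u³)²⁵ = u¹⁹, (u³)²⁶ = u²², (u³)²⁷ = u²⁵, (u³)²⁸ = e.
The smallest positive k with (u³)ᵏ = e is 28.

Answer: 28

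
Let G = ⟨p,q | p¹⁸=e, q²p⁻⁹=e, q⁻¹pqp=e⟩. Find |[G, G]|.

G' = [G, G] is generated by all commutators. The generator-pair commutators are: [p, q] = p².
The subgroup they normally generate is {e, p², p⁴, p⁶, p⁸, p¹⁰, p¹², p¹⁴, p¹⁶}, of order 9.
Check: |G/G'| = 36/9 = 4 is the order of the abelianisation.

Answer: 9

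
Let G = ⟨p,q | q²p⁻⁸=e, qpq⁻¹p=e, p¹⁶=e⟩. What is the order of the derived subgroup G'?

G' = [G, G] is generated by all commutators. The generator-pair commutators are: [p, q] = p².
The subgroup they normally generate is {e, p², p⁴, p⁶, p⁸, p¹⁰, p¹², p¹⁴}, of order 8.
Check: |G/G'| = 32/8 = 4 is the order of the abelianisation.

Answer: 8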